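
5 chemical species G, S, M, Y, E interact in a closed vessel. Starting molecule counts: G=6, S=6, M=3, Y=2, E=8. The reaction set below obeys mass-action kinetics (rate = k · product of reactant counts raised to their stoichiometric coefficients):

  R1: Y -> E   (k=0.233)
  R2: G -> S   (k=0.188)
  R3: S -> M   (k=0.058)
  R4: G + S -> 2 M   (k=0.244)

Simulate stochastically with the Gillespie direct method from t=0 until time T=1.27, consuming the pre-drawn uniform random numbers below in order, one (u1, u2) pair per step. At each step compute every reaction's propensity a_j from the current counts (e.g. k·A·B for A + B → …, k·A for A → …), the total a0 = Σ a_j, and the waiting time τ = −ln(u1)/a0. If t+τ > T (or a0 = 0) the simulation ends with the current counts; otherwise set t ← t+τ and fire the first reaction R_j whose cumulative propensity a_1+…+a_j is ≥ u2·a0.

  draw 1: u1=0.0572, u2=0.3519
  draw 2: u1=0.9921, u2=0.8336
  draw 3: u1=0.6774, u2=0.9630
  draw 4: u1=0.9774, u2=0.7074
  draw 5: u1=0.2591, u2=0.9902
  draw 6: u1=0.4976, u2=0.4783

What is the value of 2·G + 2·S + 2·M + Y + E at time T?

Value at T = 40

Check how each reaction changes W = 2·G + 2·S + 2·M + Y + E (weight of products minus weight of reactants):
R1: Y -> E: (1·1) − (1·1) = 1 − 1 = 0
R2: G -> S: (2·1) − (2·1) = 2 − 2 = 0
R3: S -> M: (2·1) − (2·1) = 2 − 2 = 0
R4: G + S -> 2 M: (2·2) − (2·1 + 2·1) = 4 − 4 = 0
Every reaction leaves W unchanged, so W is conserved and no simulation is needed: W(T) = W(0) = 2·6 + 2·6 + 2·3 + 2 + 8 = 40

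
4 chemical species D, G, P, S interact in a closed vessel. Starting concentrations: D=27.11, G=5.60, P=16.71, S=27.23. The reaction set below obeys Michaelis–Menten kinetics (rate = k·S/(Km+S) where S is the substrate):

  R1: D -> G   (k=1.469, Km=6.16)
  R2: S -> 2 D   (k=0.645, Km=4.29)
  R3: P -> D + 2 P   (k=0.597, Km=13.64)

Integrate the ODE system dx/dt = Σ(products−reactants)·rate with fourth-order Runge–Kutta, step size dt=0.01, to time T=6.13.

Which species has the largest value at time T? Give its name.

Dominant species at T: D

RK4 with dt=0.01: 613 steps to T=6.13. Trajectory (selected grid times):
t=0.00: D=27.11 G=5.60 P=16.71 S=27.23
t=0.68: D=27.28 G=6.41 P=16.93 S=26.85
t=1.36: D=27.44 G=7.23 P=17.16 S=26.47
t=2.04: D=27.61 G=8.05 P=17.39 S=26.10
t=2.72: D=27.77 G=8.86 P=17.61 S=25.72
t=3.41: D=27.94 G=9.69 P=17.85 S=25.34
t=4.09: D=28.10 G=10.51 P=18.08 S=24.96
t=4.77: D=28.26 G=11.33 P=18.31 S=24.59
t=5.45: D=28.42 G=12.15 P=18.54 S=24.22
t=6.13: D=28.57 G=12.97 P=18.78 S=23.85
At T=6.13: D=28.57 G=12.97 P=18.78 S=23.85; the largest is D.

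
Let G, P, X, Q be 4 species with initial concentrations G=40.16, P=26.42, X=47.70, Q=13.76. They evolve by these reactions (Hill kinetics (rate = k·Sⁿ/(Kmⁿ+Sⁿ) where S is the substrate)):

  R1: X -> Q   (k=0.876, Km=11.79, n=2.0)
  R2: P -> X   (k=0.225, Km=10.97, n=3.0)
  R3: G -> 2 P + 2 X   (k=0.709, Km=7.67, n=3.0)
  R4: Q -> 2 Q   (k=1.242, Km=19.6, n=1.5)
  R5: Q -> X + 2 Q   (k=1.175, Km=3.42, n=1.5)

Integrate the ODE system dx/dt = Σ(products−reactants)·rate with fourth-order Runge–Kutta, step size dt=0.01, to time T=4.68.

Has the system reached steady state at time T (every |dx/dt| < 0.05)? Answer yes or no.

Steady state at T: no

RK4 with dt=0.01: 468 steps to T=4.68. Trajectory (selected grid times):
t=0.00: G=40.16 P=26.42 X=47.70 Q=13.76
t=0.52: G=39.79 P=27.04 X=48.66 Q=14.99
t=1.04: G=39.43 P=27.66 X=49.62 Q=16.24
t=1.56: G=39.06 P=28.29 X=50.60 Q=17.52
t=2.08: G=38.70 P=28.91 X=51.57 Q=18.82
t=2.60: G=38.33 P=29.53 X=52.55 Q=20.14
t=3.12: G=37.96 P=30.15 X=53.53 Q=21.49
t=3.64: G=37.60 P=30.77 X=54.51 Q=22.85
t=4.16: G=37.23 P=31.39 X=55.50 Q=24.23
t=4.68: G=36.87 P=32.00 X=56.49 Q=25.63
Rates at T: R1=0.8394, R2=0.2163, R3=0.7027, R4=0.7443, R5=1.1204
dx/dt at T (Σ net stoichiometry × rate): G=-0.7027, P=+1.1891, X=+1.9026, Q=+2.7041
Largest |dx/dt| is |+2.7041| (Q) ≥ 0.05 → not steady.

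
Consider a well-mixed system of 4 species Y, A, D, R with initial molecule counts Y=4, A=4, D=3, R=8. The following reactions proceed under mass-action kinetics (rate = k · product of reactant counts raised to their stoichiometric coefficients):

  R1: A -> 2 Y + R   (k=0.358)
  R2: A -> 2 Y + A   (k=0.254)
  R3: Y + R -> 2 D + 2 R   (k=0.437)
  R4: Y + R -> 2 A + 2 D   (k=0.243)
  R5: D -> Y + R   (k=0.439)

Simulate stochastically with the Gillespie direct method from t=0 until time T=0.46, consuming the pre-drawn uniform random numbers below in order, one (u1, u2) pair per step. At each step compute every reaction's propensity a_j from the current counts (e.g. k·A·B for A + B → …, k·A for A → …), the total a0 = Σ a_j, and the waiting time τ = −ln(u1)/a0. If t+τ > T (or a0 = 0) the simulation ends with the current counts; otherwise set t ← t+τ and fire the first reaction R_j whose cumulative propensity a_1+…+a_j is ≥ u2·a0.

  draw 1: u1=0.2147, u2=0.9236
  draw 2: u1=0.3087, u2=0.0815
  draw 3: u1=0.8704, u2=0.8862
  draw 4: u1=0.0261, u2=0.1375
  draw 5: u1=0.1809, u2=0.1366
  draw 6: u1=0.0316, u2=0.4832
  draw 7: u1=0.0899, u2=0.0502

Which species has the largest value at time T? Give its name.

Dominant species at T: D

t=0.000: Y=4 A=4 D=3 R=8
Draw 1: a1=1.432, a2=1.016, a3=13.984, a4=7.776, a5=1.317, a0=25.525; τ=−ln(0.2147)/25.525=0.060 → t=0.060; u2·a0=0.9236·25.525=23.575; a1+…+a3=16.432 < 23.575 ≤ a1+…+a4=24.208 → R4 fires; Y=3 A=6 D=5 R=7
Draw 2: a1=2.148, a2=1.524, a3=9.177, a4=5.103, a5=2.195, a0=20.147; τ=−ln(0.3087)/20.147=0.058 → t=0.119; u2·a0=0.0815·20.147=1.642 ≤ a1=2.148 → R1 fires; Y=5 A=5 D=5 R=8
Draw 3: a1=1.790, a2=1.270, a3=17.480, a4=9.720, a5=2.195, a0=32.455; τ=−ln(0.8704)/32.455=0.004 → t=0.123; u2·a0=0.8862·32.455=28.762; a1+…+a3=20.540 < 28.762 ≤ a1+…+a4=30.260 → R4 fires; Y=4 A=7 D=7 R=7
Draw 4: a1=2.506, a2=1.778, a3=12.236, a4=6.804, a5=3.073, a0=26.397; τ=−ln(0.0261)/26.397=0.138 → t=0.261; u2·a0=0.1375·26.397=3.630; a1=2.506 < 3.630 ≤ a1+a2=4.284 → R2 fires; Y=6 A=7 D=7 R=7
Draw 5: a1=2.506, a2=1.778, a3=18.354, a4=10.206, a5=3.073, a0=35.917; τ=−ln(0.1809)/35.917=0.048 → t=0.309; u2·a0=0.1366·35.917=4.906; a1+a2=4.284 < 4.906 ≤ a1+…+a3=22.638 → R3 fires; Y=5 A=7 D=9 R=8
Draw 6: a1=2.506, a2=1.778, a3=17.480, a4=9.720, a5=3.951, a0=35.435; τ=−ln(0.0316)/35.435=0.097 → t=0.406; u2·a0=0.4832·35.435=17.122; a1+a2=4.284 < 17.122 ≤ a1+…+a3=21.764 → R3 fires; Y=4 A=7 D=11 R=9
Draw 7: a1=2.506, a2=1.778, a3=15.732, a4=8.748, a5=4.829, a0=33.593; τ=−ln(0.0899)/33.593=0.072 → t=0.478 > T=0.46: stop.
At T=0.46: Y=4 A=7 D=11 R=9; the largest is D.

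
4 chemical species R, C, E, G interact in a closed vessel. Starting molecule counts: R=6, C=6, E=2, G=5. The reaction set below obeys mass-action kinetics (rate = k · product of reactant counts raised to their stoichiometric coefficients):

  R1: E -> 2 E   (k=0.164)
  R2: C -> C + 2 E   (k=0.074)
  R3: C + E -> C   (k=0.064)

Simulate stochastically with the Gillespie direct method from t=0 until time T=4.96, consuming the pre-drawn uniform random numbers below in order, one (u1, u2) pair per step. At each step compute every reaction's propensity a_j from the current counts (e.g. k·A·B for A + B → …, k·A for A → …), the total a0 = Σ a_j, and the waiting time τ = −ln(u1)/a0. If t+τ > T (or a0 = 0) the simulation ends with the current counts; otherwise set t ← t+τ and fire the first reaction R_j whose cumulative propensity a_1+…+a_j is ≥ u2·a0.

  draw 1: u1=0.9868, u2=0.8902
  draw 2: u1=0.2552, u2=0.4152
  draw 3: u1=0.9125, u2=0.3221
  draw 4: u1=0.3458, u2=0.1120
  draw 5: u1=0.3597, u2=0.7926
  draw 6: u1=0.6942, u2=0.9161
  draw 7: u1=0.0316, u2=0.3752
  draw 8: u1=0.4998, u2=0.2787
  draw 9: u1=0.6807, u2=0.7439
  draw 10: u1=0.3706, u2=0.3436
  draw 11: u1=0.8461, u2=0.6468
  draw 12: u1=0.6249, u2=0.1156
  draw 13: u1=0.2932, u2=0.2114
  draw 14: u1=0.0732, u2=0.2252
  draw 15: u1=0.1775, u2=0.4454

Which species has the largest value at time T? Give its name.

Dominant species at T: E

t=0.000: R=6 C=6 E=2 G=5
Draw 1: a1=0.328, a2=0.444, a3=0.768, a0=1.540; τ=−ln(0.9868)/1.540=0.009 → t=0.009; u2·a0=0.8902·1.540=1.371; a1+a2=0.772 < 1.371 ≤ a1+…+a3=1.540 → R3 fires; R=6 C=6 E=1 G=5
Draw 2: a1=0.164, a2=0.444, a3=0.384, a0=0.992; τ=−ln(0.2552)/0.992=1.377 → t=1.385; u2·a0=0.4152·0.992=0.412; a1=0.164 < 0.412 ≤ a1+a2=0.608 → R2 fires; R=6 C=6 E=3 G=5
Draw 3: a1=0.492, a2=0.444, a3=1.152, a0=2.088; τ=−ln(0.9125)/2.088=0.044 → t=1.429; u2·a0=0.3221·2.088=0.673; a1=0.492 < 0.673 ≤ a1+a2=0.936 → R2 fires; R=6 C=6 E=5 G=5
Draw 4: a1=0.820, a2=0.444, a3=1.920, a0=3.184; τ=−ln(0.3458)/3.184=0.334 → t=1.763; u2·a0=0.1120·3.184=0.357 ≤ a1=0.820 → R1 fires; R=6 C=6 E=6 G=5
Draw 5: a1=0.984, a2=0.444, a3=2.304, a0=3.732; τ=−ln(0.3597)/3.732=0.274 → t=2.037; u2·a0=0.7926·3.732=2.958; a1+a2=1.428 < 2.958 ≤ a1+…+a3=3.732 → R3 fires; R=6 C=6 E=5 G=5
Draw 6: a1=0.820, a2=0.444, a3=1.920, a0=3.184; τ=−ln(0.6942)/3.184=0.115 → t=2.151; u2·a0=0.9161·3.184=2.917; a1+a2=1.264 < 2.917 ≤ a1+…+a3=3.184 → R3 fires; R=6 C=6 E=4 G=5
Draw 7: a1=0.656, a2=0.444, a3=1.536, a0=2.636; τ=−ln(0.0316)/2.636=1.311 → t=3.462; u2·a0=0.3752·2.636=0.989; a1=0.656 < 0.989 ≤ a1+a2=1.100 → R2 fires; R=6 C=6 E=6 G=5
Draw 8: a1=0.984, a2=0.444, a3=2.304, a0=3.732; τ=−ln(0.4998)/3.732=0.186 → t=3.648; u2·a0=0.2787·3.732=1.040; a1=0.984 < 1.040 ≤ a1+a2=1.428 → R2 fires; R=6 C=6 E=8 G=5
Draw 9: a1=1.312, a2=0.444, a3=3.072, a0=4.828; τ=−ln(0.6807)/4.828=0.080 → t=3.727; u2·a0=0.7439·4.828=3.592; a1+a2=1.756 < 3.592 ≤ a1+…+a3=4.828 → R3 fires; R=6 C=6 E=7 G=5
Draw 10: a1=1.148, a2=0.444, a3=2.688, a0=4.280; τ=−ln(0.3706)/4.280=0.232 → t=3.959; u2·a0=0.3436·4.280=1.471; a1=1.148 < 1.471 ≤ a1+a2=1.592 → R2 fires; R=6 C=6 E=9 G=5
Draw 11: a1=1.476, a2=0.444, a3=3.456, a0=5.376; τ=−ln(0.8461)/5.376=0.031 → t=3.990; u2·a0=0.6468·5.376=3.477; a1+a2=1.920 < 3.477 ≤ a1+…+a3=5.376 → R3 fires; R=6 C=6 E=8 G=5
Draw 12: a1=1.312, a2=0.444, a3=3.072, a0=4.828; τ=−ln(0.6249)/4.828=0.097 → t=4.088; u2·a0=0.1156·4.828=0.558 ≤ a1=1.312 → R1 fires; R=6 C=6 E=9 G=5
Draw 13: a1=1.476, a2=0.444, a3=3.456, a0=5.376; τ=−ln(0.2932)/5.376=0.228 → t=4.316; u2·a0=0.2114·5.376=1.136 ≤ a1=1.476 → R1 fires; R=6 C=6 E=10 G=5
Draw 14: a1=1.640, a2=0.444, a3=3.840, a0=5.924; τ=−ln(0.0732)/5.924=0.441 → t=4.757; u2·a0=0.2252·5.924=1.334 ≤ a1=1.640 → R1 fires; R=6 C=6 E=11 G=5
Draw 15: a1=1.804, a2=0.444, a3=4.224, a0=6.472; τ=−ln(0.1775)/6.472=0.267 → t=5.024 > T=4.96: stop.
At T=4.96: R=6 C=6 E=11 G=5; the largest is E.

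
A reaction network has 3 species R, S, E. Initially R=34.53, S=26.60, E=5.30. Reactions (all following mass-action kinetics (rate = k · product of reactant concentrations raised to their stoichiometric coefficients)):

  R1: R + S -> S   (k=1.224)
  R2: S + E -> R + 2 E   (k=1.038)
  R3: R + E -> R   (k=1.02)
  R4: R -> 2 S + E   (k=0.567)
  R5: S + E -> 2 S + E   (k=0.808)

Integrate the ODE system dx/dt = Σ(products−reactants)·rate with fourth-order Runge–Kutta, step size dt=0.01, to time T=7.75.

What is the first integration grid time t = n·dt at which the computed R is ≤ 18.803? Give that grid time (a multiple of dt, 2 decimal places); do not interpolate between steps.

Threshold first reached at t = 0.03

RK4 with dt=0.01: 775 steps to T=7.75. Trajectory (selected grid times):
t=0.00: R=34.53 S=26.60 E=5.30
t=0.02: R=19.98 S=26.54 E=5.68
t=0.03: R=15.77 S=26.38 E=6.34
t=0.86: R=7.34 S=6.18 E=8.58
t=1.72: R=5.23 S=4.54 E=6.55
t=2.58: R=4.62 S=4.06 E=5.97
t=3.44: R=4.39 S=3.87 E=5.75
t=4.31: R=4.29 S=3.78 E=5.65
t=5.17: R=4.24 S=3.75 E=5.61
t=6.03: R=4.22 S=3.73 E=5.59
t=6.89: R=4.21 S=3.72 E=5.58
t=7.75: R=4.21 S=3.72 E=5.58
R(0.02)=19.979 > 18.803 but R(0.03)=15.775 ≤ 18.803, so the first grid time is t=0.03.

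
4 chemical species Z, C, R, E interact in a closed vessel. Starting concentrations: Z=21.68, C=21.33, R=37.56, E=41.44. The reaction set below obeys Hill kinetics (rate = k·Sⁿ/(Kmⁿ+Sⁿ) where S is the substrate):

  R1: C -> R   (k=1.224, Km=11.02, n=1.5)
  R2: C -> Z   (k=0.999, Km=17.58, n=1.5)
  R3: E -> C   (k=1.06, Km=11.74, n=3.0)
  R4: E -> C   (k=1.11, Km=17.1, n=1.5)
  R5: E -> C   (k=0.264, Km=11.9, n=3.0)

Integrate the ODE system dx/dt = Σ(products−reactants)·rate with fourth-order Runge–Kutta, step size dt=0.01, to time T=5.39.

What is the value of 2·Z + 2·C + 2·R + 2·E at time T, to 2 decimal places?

Check how each reaction changes W = 2·Z + 2·C + 2·R + 2·E (weight of products minus weight of reactants):
R1: C -> R: (2·1) − (2·1) = 2 − 2 = 0
R2: C -> Z: (2·1) − (2·1) = 2 − 2 = 0
R3: E -> C: (2·1) − (2·1) = 2 − 2 = 0
R4: E -> C: (2·1) − (2·1) = 2 − 2 = 0
R5: E -> C: (2·1) − (2·1) = 2 − 2 = 0
Every reaction leaves W unchanged, so W is conserved and no simulation is needed: W(T) = W(0) = 2·21.68 + 2·21.33 + 2·37.56 + 2·41.44 = 244.02

Value at T = 244.02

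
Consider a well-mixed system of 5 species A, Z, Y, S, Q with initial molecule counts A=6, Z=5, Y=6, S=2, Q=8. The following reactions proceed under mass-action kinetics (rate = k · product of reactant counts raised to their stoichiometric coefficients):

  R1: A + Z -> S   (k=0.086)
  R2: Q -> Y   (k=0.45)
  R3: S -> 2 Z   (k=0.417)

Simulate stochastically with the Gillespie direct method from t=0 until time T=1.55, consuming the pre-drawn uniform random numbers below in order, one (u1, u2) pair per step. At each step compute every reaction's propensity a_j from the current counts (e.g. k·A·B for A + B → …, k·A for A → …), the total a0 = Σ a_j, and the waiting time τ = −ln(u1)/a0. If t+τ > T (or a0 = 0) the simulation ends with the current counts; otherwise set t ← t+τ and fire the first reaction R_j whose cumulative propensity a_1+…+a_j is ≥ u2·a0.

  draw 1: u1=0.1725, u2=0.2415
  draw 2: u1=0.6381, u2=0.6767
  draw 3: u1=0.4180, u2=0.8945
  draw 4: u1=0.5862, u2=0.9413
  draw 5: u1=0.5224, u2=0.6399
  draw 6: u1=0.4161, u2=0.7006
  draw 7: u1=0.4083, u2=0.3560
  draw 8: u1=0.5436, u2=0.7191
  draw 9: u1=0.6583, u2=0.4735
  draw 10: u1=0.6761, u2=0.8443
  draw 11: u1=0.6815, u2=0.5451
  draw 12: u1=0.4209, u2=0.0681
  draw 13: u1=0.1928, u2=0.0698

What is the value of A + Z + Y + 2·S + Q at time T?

Value at T = 29

Check how each reaction changes W = A + Z + Y + 2·S + Q (weight of products minus weight of reactants):
R1: A + Z -> S: (2·1) − (1·1 + 1·1) = 2 − 2 = 0
R2: Q -> Y: (1·1) − (1·1) = 1 − 1 = 0
R3: S -> 2 Z: (1·2) − (2·1) = 2 − 2 = 0
Every reaction leaves W unchanged, so W is conserved and no simulation is needed: W(T) = W(0) = 6 + 5 + 6 + 2·2 + 8 = 29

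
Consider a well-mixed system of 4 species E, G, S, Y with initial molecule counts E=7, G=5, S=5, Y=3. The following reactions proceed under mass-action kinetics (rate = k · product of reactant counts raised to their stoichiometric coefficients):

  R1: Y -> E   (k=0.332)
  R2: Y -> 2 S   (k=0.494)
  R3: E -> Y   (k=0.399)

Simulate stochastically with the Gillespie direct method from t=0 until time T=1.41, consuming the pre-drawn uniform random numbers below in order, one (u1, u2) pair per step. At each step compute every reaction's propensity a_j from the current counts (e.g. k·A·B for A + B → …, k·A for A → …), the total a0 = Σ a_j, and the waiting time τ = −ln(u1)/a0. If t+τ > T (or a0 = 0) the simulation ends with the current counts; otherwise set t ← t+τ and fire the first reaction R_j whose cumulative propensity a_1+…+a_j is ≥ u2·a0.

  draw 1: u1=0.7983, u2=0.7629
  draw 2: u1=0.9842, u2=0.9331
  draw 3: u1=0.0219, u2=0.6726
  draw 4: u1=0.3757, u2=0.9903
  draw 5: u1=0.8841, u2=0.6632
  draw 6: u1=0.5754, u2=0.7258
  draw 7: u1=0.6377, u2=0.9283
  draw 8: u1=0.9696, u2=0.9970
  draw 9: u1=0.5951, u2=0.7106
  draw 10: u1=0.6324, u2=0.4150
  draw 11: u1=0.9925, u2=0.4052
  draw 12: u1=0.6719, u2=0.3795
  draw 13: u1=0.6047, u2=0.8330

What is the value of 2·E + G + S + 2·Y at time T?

Value at T = 30

Check how each reaction changes W = 2·E + G + S + 2·Y (weight of products minus weight of reactants):
R1: Y -> E: (2·1) − (2·1) = 2 − 2 = 0
R2: Y -> 2 S: (1·2) − (2·1) = 2 − 2 = 0
R3: E -> Y: (2·1) − (2·1) = 2 − 2 = 0
Every reaction leaves W unchanged, so W is conserved and no simulation is needed: W(T) = W(0) = 2·7 + 5 + 5 + 2·3 = 30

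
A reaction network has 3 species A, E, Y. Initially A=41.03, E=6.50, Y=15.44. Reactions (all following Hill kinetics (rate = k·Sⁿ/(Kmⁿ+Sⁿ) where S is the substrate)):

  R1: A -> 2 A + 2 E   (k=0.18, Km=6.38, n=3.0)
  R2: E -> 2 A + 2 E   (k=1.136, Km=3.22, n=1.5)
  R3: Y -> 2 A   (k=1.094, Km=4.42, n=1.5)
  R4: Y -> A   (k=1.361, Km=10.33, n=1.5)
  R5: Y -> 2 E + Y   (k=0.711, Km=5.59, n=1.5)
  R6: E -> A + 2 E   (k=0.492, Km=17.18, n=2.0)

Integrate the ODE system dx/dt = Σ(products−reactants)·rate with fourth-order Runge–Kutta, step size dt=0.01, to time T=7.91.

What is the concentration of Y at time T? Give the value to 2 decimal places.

Y at T = 4.44

RK4 with dt=0.01: 791 steps to T=7.91. Trajectory (selected grid times):
t=0.00: A=41.03 E=6.50 Y=15.44
t=0.88: A=45.22 E=8.68 Y=13.86
t=1.76: A=49.48 E=10.92 Y=12.35
t=2.64: A=53.75 E=13.20 Y=10.92
t=3.52: A=57.99 E=15.48 Y=9.58
t=4.39: A=62.11 E=17.74 Y=8.34
t=5.27: A=66.19 E=20.01 Y=7.20
t=6.15: A=70.16 E=22.23 Y=6.16
t=7.03: A=73.99 E=24.42 Y=5.25
t=7.91: A=77.67 E=26.54 Y=4.44
Read off Y at T=7.91: 4.44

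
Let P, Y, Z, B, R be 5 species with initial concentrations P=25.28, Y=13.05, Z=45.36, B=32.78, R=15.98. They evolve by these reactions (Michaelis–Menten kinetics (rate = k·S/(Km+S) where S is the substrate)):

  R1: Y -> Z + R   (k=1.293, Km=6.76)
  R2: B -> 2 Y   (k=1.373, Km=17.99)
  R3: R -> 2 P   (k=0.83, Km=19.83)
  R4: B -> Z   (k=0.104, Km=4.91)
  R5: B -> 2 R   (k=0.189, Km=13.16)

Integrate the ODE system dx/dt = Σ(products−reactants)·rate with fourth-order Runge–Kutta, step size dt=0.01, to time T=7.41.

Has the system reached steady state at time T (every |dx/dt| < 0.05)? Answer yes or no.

RK4 with dt=0.01: 741 steps to T=7.41. Trajectory (selected grid times):
t=0.00: P=25.28 Y=13.05 Z=45.36 B=32.78 R=15.98
t=0.82: P=25.89 Y=13.79 Z=46.14 B=31.87 R=16.60
t=1.65: P=26.53 Y=14.51 Z=46.94 B=30.96 R=17.23
t=2.47: P=27.17 Y=15.20 Z=47.74 B=30.07 R=17.85
t=3.29: P=27.82 Y=15.86 Z=48.55 B=29.19 R=18.48
t=4.12: P=28.49 Y=16.51 Z=49.38 B=28.31 R=19.12
t=4.94: P=29.16 Y=17.12 Z=50.21 B=27.45 R=19.75
t=5.76: P=29.85 Y=17.71 Z=51.05 B=26.60 R=20.38
t=6.59: P=30.55 Y=18.28 Z=51.90 B=25.74 R=21.02
t=7.41: P=31.26 Y=18.82 Z=52.75 B=24.91 R=21.64
Rates at T: R1=0.9513, R2=0.7972, R3=0.4332, R4=0.0869, R5=0.1237
dx/dt at T (Σ net stoichiometry × rate): P=+0.8663, Y=+0.6432, Z=+1.0382, B=-1.0078, R=+0.7655
Largest |dx/dt| is |+1.0382| (Z) ≥ 0.05 → not steady.

Steady state at T: no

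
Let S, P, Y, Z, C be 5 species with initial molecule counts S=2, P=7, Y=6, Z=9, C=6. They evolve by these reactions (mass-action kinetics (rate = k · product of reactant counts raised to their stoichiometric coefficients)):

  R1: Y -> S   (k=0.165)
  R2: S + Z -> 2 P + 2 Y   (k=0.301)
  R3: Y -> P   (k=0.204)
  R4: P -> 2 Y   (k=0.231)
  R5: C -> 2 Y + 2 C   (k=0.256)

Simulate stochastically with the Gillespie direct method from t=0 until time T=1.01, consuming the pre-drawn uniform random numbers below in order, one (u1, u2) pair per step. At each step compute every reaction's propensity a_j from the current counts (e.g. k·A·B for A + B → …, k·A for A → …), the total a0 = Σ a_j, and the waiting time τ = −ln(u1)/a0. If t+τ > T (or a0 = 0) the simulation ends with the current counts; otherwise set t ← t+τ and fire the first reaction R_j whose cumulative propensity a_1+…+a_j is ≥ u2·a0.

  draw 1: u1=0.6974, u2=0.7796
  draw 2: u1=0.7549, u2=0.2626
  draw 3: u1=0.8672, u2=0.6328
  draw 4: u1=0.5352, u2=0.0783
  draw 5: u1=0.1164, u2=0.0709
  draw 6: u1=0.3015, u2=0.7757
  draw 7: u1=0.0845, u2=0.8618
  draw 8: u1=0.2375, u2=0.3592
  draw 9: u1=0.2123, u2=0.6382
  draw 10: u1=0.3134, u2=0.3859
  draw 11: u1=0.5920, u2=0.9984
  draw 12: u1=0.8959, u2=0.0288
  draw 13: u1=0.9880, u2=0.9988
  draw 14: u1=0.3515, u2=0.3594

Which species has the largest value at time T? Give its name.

t=0.000: S=2 P=7 Y=6 Z=9 C=6
Draw 1: a1=0.990, a2=5.418, a3=1.224, a4=1.617, a5=1.536, a0=10.785; τ=−ln(0.6974)/10.785=0.033 → t=0.033; u2·a0=0.7796·10.785=8.408; a1+…+a3=7.632 < 8.408 ≤ a1+…+a4=9.249 → R4 fires; S=2 P=6 Y=8 Z=9 C=6
Draw 2: a1=1.320, a2=5.418, a3=1.632, a4=1.386, a5=1.536, a0=11.292; τ=−ln(0.7549)/11.292=0.025 → t=0.058; u2·a0=0.2626·11.292=2.965; a1=1.320 < 2.965 ≤ a1+a2=6.738 → R2 fires; S=1 P=8 Y=10 Z=8 C=6
Draw 3: a1=1.650, a2=2.408, a3=2.040, a4=1.848, a5=1.536, a0=9.482; τ=−ln(0.8672)/9.482=0.015 → t=0.073; u2·a0=0.6328·9.482=6.000; a1+a2=4.058 < 6.000 ≤ a1+…+a3=6.098 → R3 fires; S=1 P=9 Y=9 Z=8 C=6
Draw 4: a1=1.485, a2=2.408, a3=1.836, a4=2.079, a5=1.536, a0=9.344; τ=−ln(0.5352)/9.344=0.067 → t=0.140; u2·a0=0.0783·9.344=0.732 ≤ a1=1.485 → R1 fires; S=2 P=9 Y=8 Z=8 C=6
Draw 5: a1=1.320, a2=4.816, a3=1.632, a4=2.079, a5=1.536, a0=11.383; τ=−ln(0.1164)/11.383=0.189 → t=0.329; u2·a0=0.0709·11.383=0.807 ≤ a1=1.320 → R1 fires; S=3 P=9 Y=7 Z=8 C=6
Draw 6: a1=1.155, a2=7.224, a3=1.428, a4=2.079, a5=1.536, a0=13.422; τ=−ln(0.3015)/13.422=0.089 → t=0.419; u2·a0=0.7757·13.422=10.411; a1+…+a3=9.807 < 10.411 ≤ a1+…+a4=11.886 → R4 fires; S=3 P=8 Y=9 Z=8 C=6
Draw 7: a1=1.485, a2=7.224, a3=1.836, a4=1.848, a5=1.536, a0=13.929; τ=−ln(0.0845)/13.929=0.177 → t=0.596; u2·a0=0.8618·13.929=12.004; a1+…+a3=10.545 < 12.004 ≤ a1+…+a4=12.393 → R4 fires; S=3 P=7 Y=11 Z=8 C=6
Draw 8: a1=1.815, a2=7.224, a3=2.244, a4=1.617, a5=1.536, a0=14.436; τ=−ln(0.2375)/14.436=0.100 → t=0.695; u2·a0=0.3592·14.436=5.185; a1=1.815 < 5.185 ≤ a1+a2=9.039 → R2 fires; S=2 P=9 Y=13 Z=7 C=6
Draw 9: a1=2.145, a2=4.214, a3=2.652, a4=2.079, a5=1.536, a0=12.626; τ=−ln(0.2123)/12.626=0.123 → t=0.818; u2·a0=0.6382·12.626=8.058; a1+a2=6.359 < 8.058 ≤ a1+…+a3=9.011 → R3 fires; S=2 P=10 Y=12 Z=7 C=6
Draw 10: a1=1.980, a2=4.214, a3=2.448, a4=2.310, a5=1.536, a0=12.488; τ=−ln(0.3134)/12.488=0.093 → t=0.911; u2·a0=0.3859·12.488=4.819; a1=1.980 < 4.819 ≤ a1+a2=6.194 → R2 fires; S=1 P=12 Y=14 Z=6 C=6
Draw 11: a1=2.310, a2=1.806, a3=2.856, a4=2.772, a5=1.536, a0=11.280; τ=−ln(0.5920)/11.280=0.046 → t=0.958; u2·a0=0.9984·11.280=11.262; a1+…+a4=9.744 < 11.262 ≤ a1+…+a5=11.280 → R5 fires; S=1 P=12 Y=16 Z=6 C=7
Draw 12: a1=2.640, a2=1.806, a3=3.264, a4=2.772, a5=1.792, a0=12.274; τ=−ln(0.8959)/12.274=0.009 → t=0.967; u2·a0=0.0288·12.274=0.353 ≤ a1=2.640 → R1 fires; S=2 P=12 Y=15 Z=6 C=7
Draw 13: a1=2.475, a2=3.612, a3=3.060, a4=2.772, a5=1.792, a0=13.711; τ=−ln(0.9880)/13.711=0.001 → t=0.967; u2·a0=0.9988·13.711=13.695; a1+…+a4=11.919 < 13.695 ≤ a1+…+a5=13.711 → R5 fires; S=2 P=12 Y=17 Z=6 C=8
Draw 14: a1=2.805, a2=3.612, a3=3.468, a4=2.772, a5=2.048, a0=14.705; τ=−ln(0.3515)/14.705=0.071 → t=1.039 > T=1.01: stop.
At T=1.01: S=2 P=12 Y=17 Z=6 C=8; the largest is Y.

Dominant species at T: Y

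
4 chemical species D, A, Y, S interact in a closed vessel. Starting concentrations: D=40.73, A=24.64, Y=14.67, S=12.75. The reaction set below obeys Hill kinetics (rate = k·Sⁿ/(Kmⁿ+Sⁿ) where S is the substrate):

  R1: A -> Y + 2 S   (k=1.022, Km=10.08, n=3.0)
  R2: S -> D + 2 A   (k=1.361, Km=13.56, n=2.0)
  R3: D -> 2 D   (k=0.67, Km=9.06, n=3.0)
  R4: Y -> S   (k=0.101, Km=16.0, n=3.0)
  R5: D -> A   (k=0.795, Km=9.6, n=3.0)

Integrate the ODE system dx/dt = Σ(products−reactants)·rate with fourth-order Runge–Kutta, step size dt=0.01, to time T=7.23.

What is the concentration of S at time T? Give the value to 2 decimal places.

S at T = 21.36

RK4 with dt=0.01: 723 steps to T=7.23. Trajectory (selected grid times):
t=0.00: D=40.73 A=24.64 Y=14.67 S=12.75
t=0.80: D=41.16 A=25.57 Y=15.40 S=13.79
t=1.61: D=41.65 A=26.58 Y=16.14 S=14.81
t=2.41: D=42.16 A=27.65 Y=16.88 S=15.80
t=3.21: D=42.70 A=28.78 Y=17.62 S=16.77
t=4.02: D=43.29 A=29.99 Y=18.36 S=17.73
t=4.82: D=43.89 A=31.23 Y=19.10 S=18.65
t=5.62: D=44.51 A=32.51 Y=19.84 S=19.57
t=6.43: D=45.17 A=33.86 Y=20.59 S=20.48
t=7.23: D=45.84 A=35.22 Y=21.34 S=21.36
Read off S at T=7.23: 21.36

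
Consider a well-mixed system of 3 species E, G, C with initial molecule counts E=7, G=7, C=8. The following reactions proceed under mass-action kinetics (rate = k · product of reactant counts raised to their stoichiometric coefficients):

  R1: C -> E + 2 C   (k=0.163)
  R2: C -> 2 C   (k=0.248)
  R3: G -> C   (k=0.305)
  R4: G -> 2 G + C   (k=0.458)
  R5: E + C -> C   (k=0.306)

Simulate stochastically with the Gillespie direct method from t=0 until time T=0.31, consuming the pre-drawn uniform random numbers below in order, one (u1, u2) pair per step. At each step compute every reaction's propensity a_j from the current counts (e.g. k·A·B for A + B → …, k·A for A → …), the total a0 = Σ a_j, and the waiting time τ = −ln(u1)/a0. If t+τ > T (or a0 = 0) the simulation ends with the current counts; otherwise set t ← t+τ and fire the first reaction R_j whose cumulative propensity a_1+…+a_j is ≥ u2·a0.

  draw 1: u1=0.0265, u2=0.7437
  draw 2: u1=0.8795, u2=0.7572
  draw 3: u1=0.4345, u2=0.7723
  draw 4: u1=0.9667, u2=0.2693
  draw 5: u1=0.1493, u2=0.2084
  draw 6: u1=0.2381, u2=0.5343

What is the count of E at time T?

t=0.000: E=7 G=7 C=8
Draw 1: a1=1.304, a2=1.984, a3=2.135, a4=3.206, a5=17.136, a0=25.765; τ=−ln(0.0265)/25.765=0.141 → t=0.141; u2·a0=0.7437·25.765=19.161; a1+…+a4=8.629 < 19.161 ≤ a1+…+a5=25.765 → R5 fires; E=6 G=7 C=8
Draw 2: a1=1.304, a2=1.984, a3=2.135, a4=3.206, a5=14.688, a0=23.317; τ=−ln(0.8795)/23.317=0.006 → t=0.146; u2·a0=0.7572·23.317=17.656; a1+…+a4=8.629 < 17.656 ≤ a1+…+a5=23.317 → R5 fires; E=5 G=7 C=8
Draw 3: a1=1.304, a2=1.984, a3=2.135, a4=3.206, a5=12.240, a0=20.869; τ=−ln(0.4345)/20.869=0.040 → t=0.186; u2·a0=0.7723·20.869=16.117; a1+…+a4=8.629 < 16.117 ≤ a1+…+a5=20.869 → R5 fires; E=4 G=7 C=8
Draw 4: a1=1.304, a2=1.984, a3=2.135, a4=3.206, a5=9.792, a0=18.421; τ=−ln(0.9667)/18.421=0.002 → t=0.188; u2·a0=0.2693·18.421=4.961; a1+a2=3.288 < 4.961 ≤ a1+…+a3=5.423 → R3 fires; E=4 G=6 C=9
Draw 5: a1=1.467, a2=2.232, a3=1.830, a4=2.748, a5=11.016, a0=19.293; τ=−ln(0.1493)/19.293=0.099 → t=0.287; u2·a0=0.2084·19.293=4.021; a1+a2=3.699 < 4.021 ≤ a1+…+a3=5.529 → R3 fires; E=4 G=5 C=10
Draw 6: a1=1.630, a2=2.480, a3=1.525, a4=2.290, a5=12.240, a0=20.165; τ=−ln(0.2381)/20.165=0.071 → t=0.358 > T=0.31: stop.
Read off E at T=0.31: 4

E at T = 4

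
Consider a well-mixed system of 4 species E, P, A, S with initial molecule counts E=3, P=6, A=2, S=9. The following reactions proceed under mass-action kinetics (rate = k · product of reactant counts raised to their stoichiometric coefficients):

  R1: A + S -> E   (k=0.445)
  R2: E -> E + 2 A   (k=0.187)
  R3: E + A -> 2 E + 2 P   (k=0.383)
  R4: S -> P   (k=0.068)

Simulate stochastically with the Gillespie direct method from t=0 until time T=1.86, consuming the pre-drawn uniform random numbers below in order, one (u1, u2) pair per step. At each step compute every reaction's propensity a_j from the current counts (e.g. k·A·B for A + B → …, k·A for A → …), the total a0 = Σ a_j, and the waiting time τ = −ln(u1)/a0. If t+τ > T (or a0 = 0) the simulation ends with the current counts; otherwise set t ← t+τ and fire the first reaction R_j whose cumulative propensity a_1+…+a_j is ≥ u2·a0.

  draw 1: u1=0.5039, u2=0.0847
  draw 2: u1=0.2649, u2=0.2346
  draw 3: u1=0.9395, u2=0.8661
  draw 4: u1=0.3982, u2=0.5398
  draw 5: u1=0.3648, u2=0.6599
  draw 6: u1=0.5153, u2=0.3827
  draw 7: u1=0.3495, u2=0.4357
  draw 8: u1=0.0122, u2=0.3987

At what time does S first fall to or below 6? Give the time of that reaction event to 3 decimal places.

Threshold first reached at t = 0.312

t=0.000: E=3 P=6 A=2 S=9
Draw 1: a1=8.010, a2=0.561, a3=2.298, a4=0.612, a0=11.481; τ=−ln(0.5039)/11.481=0.060 → t=0.060; u2·a0=0.0847·11.481=0.972 ≤ a1=8.010 → R1 fires; E=4 P=6 A=1 S=8
Draw 2: a1=3.560, a2=0.748, a3=1.532, a4=0.544, a0=6.384; τ=−ln(0.2649)/6.384=0.208 → t=0.268; u2·a0=0.2346·6.384=1.498 ≤ a1=3.560 → R1 fires; E=5 P=6 A=0 S=7
Draw 3: a1=0.000, a2=0.935, a3=0.000, a4=0.476, a0=1.411; τ=−ln(0.9395)/1.411=0.044 → t=0.312; u2·a0=0.8661·1.411=1.222; a1+…+a3=0.935 < 1.222 ≤ a1+…+a4=1.411 → R4 fires; E=5 P=7 A=0 S=6
Draw 4: a1=0.000, a2=0.935, a3=0.000, a4=0.408, a0=1.343; τ=−ln(0.3982)/1.343=0.686 → t=0.998; u2·a0=0.5398·1.343=0.725; a1=0.000 < 0.725 ≤ a1+a2=0.935 → R2 fires; E=5 P=7 A=2 S=6
Draw 5: a1=5.340, a2=0.935, a3=3.830, a4=0.408, a0=10.513; τ=−ln(0.3648)/10.513=0.096 → t=1.094; u2·a0=0.6599·10.513=6.938; a1+a2=6.275 < 6.938 ≤ a1+…+a3=10.105 → R3 fires; E=6 P=9 A=1 S=6
Draw 6: a1=2.670, a2=1.122, a3=2.298, a4=0.408, a0=6.498; τ=−ln(0.5153)/6.498=0.102 → t=1.196; u2·a0=0.3827·6.498=2.487 ≤ a1=2.670 → R1 fires; E=7 P=9 A=0 S=5
Draw 7: a1=0.000, a2=1.309, a3=0.000, a4=0.340, a0=1.649; τ=−ln(0.3495)/1.649=0.638 → t=1.833; u2·a0=0.4357·1.649=0.718; a1=0.000 < 0.718 ≤ a1+a2=1.309 → R2 fires; E=7 P=9 A=2 S=5
Draw 8: a1=4.450, a2=1.309, a3=5.362, a4=0.340, a0=11.461; τ=−ln(0.0122)/11.461=0.384 → t=2.218 > T=1.86: stop.
S first becomes ≤ 6 when it reaches 6 at the event at t=0.312.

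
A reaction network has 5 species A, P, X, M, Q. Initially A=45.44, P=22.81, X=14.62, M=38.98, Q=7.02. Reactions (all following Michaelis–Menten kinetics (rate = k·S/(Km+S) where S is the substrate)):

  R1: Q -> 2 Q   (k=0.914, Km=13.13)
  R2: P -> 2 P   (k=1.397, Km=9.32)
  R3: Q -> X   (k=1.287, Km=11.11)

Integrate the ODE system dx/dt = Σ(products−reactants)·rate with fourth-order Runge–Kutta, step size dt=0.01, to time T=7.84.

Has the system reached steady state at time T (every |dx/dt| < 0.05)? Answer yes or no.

Steady state at T: no

RK4 with dt=0.01: 784 steps to T=7.84. Trajectory (selected grid times):
t=0.00: A=45.44 P=22.81 X=14.62 M=38.98 Q=7.02
t=0.87: A=45.44 P=23.68 X=15.05 M=38.98 Q=6.86
t=1.74: A=45.44 P=24.55 X=15.48 M=38.98 Q=6.71
t=2.61: A=45.44 P=25.44 X=15.89 M=38.98 Q=6.56
t=3.48: A=45.44 P=26.33 X=16.31 M=38.98 Q=6.41
t=4.36: A=45.44 P=27.25 X=16.72 M=38.98 Q=6.26
t=5.23: A=45.44 P=28.15 X=17.12 M=38.98 Q=6.11
t=6.10: A=45.44 P=29.07 X=17.51 M=38.98 Q=5.97
t=6.97: A=45.44 P=29.99 X=17.90 M=38.98 Q=5.83
t=7.84: A=45.44 P=30.93 X=18.28 M=38.98 Q=5.69
Rates at T: R1=0.2763, R2=1.0735, R3=0.4358
dx/dt at T (Σ net stoichiometry × rate): A=+0.0000, P=+1.0735, X=+0.4358, M=+0.0000, Q=-0.1595
Largest |dx/dt| is |+1.0735| (P) ≥ 0.05 → not steady.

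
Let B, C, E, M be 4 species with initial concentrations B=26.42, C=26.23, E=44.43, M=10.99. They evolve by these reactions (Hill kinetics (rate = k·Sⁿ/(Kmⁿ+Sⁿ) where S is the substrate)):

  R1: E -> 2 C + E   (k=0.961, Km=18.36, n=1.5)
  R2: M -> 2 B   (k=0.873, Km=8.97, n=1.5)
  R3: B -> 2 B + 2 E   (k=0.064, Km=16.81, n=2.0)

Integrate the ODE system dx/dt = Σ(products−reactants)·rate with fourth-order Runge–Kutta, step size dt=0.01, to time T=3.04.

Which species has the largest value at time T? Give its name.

RK4 with dt=0.01: 304 steps to T=3.04. Trajectory (selected grid times):
t=0.00: B=26.42 C=26.23 E=44.43 M=10.99
t=0.34: B=26.78 C=26.75 E=44.46 M=10.82
t=0.68: B=27.13 C=27.26 E=44.49 M=10.65
t=1.01: B=27.47 C=27.76 E=44.52 M=10.49
t=1.35: B=27.81 C=28.28 E=44.55 M=10.33
t=1.69: B=28.15 C=28.80 E=44.59 M=10.16
t=2.03: B=28.49 C=29.31 E=44.62 M=10.00
t=2.36: B=28.82 C=29.82 E=44.65 M=9.85
t=2.70: B=29.15 C=30.33 E=44.68 M=9.69
t=3.04: B=29.48 C=30.85 E=44.72 M=9.53
At T=3.04: B=29.48 C=30.85 E=44.72 M=9.53; the largest is E.

Dominant species at T: E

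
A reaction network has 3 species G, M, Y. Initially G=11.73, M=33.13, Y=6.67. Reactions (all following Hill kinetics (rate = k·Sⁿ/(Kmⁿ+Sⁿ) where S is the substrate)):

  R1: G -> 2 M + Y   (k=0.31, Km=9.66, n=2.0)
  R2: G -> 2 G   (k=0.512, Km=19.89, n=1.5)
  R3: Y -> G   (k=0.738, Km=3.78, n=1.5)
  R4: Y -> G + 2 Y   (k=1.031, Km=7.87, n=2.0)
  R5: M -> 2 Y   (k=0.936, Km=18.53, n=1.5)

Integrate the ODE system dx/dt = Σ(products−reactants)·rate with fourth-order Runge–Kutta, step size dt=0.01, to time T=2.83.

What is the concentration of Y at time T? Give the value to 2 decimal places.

Y at T = 10.94

RK4 with dt=0.01: 283 steps to T=2.83. Trajectory (selected grid times):
t=0.00: G=11.73 M=33.13 Y=6.67
t=0.31: G=12.02 M=33.04 Y=7.11
t=0.63: G=12.34 M=32.95 Y=7.58
t=0.94: G=12.66 M=32.87 Y=8.03
t=1.26: G=13.01 M=32.78 Y=8.51
t=1.57: G=13.36 M=32.71 Y=8.98
t=1.89: G=13.73 M=32.63 Y=9.47
t=2.20: G=14.10 M=32.55 Y=9.95
t=2.52: G=14.49 M=32.48 Y=10.45
t=2.83: G=14.88 M=32.41 Y=10.94
Read off Y at T=2.83: 10.94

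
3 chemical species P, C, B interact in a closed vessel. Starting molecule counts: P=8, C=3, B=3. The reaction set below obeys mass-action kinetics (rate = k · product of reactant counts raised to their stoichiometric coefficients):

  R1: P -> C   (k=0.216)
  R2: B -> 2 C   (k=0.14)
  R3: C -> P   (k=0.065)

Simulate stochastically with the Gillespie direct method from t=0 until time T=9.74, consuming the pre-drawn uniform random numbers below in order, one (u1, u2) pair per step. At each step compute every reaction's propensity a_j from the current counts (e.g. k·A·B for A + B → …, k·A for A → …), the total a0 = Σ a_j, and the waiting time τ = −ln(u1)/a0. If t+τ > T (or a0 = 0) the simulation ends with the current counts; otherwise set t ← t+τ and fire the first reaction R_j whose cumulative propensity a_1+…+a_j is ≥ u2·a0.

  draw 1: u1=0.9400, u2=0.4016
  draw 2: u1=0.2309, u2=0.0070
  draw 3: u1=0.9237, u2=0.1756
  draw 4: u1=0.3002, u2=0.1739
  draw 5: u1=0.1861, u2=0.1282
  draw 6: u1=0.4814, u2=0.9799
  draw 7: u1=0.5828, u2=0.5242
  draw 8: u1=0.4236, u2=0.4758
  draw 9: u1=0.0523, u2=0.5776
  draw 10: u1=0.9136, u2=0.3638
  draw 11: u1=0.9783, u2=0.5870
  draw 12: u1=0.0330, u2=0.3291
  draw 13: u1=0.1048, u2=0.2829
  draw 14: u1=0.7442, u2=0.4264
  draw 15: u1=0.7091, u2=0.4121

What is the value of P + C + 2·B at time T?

Value at T = 17

Check how each reaction changes W = P + C + 2·B (weight of products minus weight of reactants):
R1: P -> C: (1·1) − (1·1) = 1 − 1 = 0
R2: B -> 2 C: (1·2) − (2·1) = 2 − 2 = 0
R3: C -> P: (1·1) − (1·1) = 1 − 1 = 0
Every reaction leaves W unchanged, so W is conserved and no simulation is needed: W(T) = W(0) = 8 + 3 + 2·3 = 17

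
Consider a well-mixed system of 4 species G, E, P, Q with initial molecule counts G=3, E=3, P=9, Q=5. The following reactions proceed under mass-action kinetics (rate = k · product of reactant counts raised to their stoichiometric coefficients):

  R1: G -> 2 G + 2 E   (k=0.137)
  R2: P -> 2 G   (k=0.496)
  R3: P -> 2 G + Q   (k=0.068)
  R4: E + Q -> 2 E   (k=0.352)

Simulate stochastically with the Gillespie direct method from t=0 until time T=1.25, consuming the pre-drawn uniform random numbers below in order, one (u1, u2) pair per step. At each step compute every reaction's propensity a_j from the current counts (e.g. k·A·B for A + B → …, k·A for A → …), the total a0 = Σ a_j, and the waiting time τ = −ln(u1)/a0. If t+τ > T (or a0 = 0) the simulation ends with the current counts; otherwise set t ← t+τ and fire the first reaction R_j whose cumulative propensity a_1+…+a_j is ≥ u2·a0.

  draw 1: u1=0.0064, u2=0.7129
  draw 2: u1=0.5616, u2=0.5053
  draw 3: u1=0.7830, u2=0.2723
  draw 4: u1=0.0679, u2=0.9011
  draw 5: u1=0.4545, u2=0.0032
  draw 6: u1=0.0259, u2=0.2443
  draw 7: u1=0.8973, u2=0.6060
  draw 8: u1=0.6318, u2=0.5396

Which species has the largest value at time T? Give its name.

Dominant species at T: E

t=0.000: G=3 E=3 P=9 Q=5
Draw 1: a1=0.411, a2=4.464, a3=0.612, a4=5.280, a0=10.767; τ=−ln(0.0064)/10.767=0.469 → t=0.469; u2·a0=0.7129·10.767=7.676; a1+…+a3=5.487 < 7.676 ≤ a1+…+a4=10.767 → R4 fires; G=3 E=4 P=9 Q=4
Draw 2: a1=0.411, a2=4.464, a3=0.612, a4=5.632, a0=11.119; τ=−ln(0.5616)/11.119=0.052 → t=0.521; u2·a0=0.5053·11.119=5.618; a1+…+a3=5.487 < 5.618 ≤ a1+…+a4=11.119 → R4 fires; G=3 E=5 P=9 Q=3
Draw 3: a1=0.411, a2=4.464, a3=0.612, a4=5.280, a0=10.767; τ=−ln(0.7830)/10.767=0.023 → t=0.544; u2·a0=0.2723·10.767=2.932; a1=0.411 < 2.932 ≤ a1+a2=4.875 → R2 fires; G=5 E=5 P=8 Q=3
Draw 4: a1=0.685, a2=3.968, a3=0.544, a4=5.280, a0=10.477; τ=−ln(0.0679)/10.477=0.257 → t=0.800; u2·a0=0.9011·10.477=9.441; a1+…+a3=5.197 < 9.441 ≤ a1+…+a4=10.477 → R4 fires; G=5 E=6 P=8 Q=2
Draw 5: a1=0.685, a2=3.968, a3=0.544, a4=4.224, a0=9.421; τ=−ln(0.4545)/9.421=0.084 → t=0.884; u2·a0=0.0032·9.421=0.030 ≤ a1=0.685 → R1 fires; G=6 E=8 P=8 Q=2
Draw 6: a1=0.822, a2=3.968, a3=0.544, a4=5.632, a0=10.966; τ=−ln(0.0259)/10.966=0.333 → t=1.217; u2·a0=0.2443·10.966=2.679; a1=0.822 < 2.679 ≤ a1+a2=4.790 → R2 fires; G=8 E=8 P=7 Q=2
Draw 7: a1=1.096, a2=3.472, a3=0.476, a4=5.632, a0=10.676; τ=−ln(0.8973)/10.676=0.010 → t=1.228; u2·a0=0.6060·10.676=6.470; a1+…+a3=5.044 < 6.470 ≤ a1+…+a4=10.676 → R4 fires; G=8 E=9 P=7 Q=1
Draw 8: a1=1.096, a2=3.472, a3=0.476, a4=3.168, a0=8.212; τ=−ln(0.6318)/8.212=0.056 → t=1.283 > T=1.25: stop.
At T=1.25: G=8 E=9 P=7 Q=1; the largest is E.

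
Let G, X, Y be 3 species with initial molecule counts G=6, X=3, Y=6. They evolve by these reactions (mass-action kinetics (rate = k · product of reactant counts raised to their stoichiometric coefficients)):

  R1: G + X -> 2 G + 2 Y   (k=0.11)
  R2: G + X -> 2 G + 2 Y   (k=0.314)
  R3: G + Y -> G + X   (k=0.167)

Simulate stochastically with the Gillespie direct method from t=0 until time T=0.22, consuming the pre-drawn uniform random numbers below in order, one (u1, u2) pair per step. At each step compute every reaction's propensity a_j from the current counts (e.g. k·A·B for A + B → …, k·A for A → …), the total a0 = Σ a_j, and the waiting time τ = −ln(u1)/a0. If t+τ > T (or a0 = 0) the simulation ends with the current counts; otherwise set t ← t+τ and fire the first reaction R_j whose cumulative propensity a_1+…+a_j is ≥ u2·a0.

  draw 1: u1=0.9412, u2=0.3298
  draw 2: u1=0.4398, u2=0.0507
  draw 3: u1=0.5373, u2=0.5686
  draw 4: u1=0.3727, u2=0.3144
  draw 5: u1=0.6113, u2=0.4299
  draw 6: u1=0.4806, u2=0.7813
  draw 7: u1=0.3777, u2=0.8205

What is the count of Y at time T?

Y at T = 9

t=0.000: G=6 X=3 Y=6
Draw 1: a1=1.980, a2=5.652, a3=6.012, a0=13.644; τ=−ln(0.9412)/13.644=0.004 → t=0.004; u2·a0=0.3298·13.644=4.500; a1=1.980 < 4.500 ≤ a1+a2=7.632 → R2 fires; G=7 X=2 Y=8
Draw 2: a1=1.540, a2=4.396, a3=9.352, a0=15.288; τ=−ln(0.4398)/15.288=0.054 → t=0.058; u2·a0=0.0507·15.288=0.775 ≤ a1=1.540 → R1 fires; G=8 X=1 Y=10
Draw 3: a1=0.880, a2=2.512, a3=13.360, a0=16.752; τ=−ln(0.5373)/16.752=0.037 → t=0.095; u2·a0=0.5686·16.752=9.525; a1+a2=3.392 < 9.525 ≤ a1+…+a3=16.752 → R3 fires; G=8 X=2 Y=9
Draw 4: a1=1.760, a2=5.024, a3=12.024, a0=18.808; τ=−ln(0.3727)/18.808=0.052 → t=0.148; u2·a0=0.3144·18.808=5.913; a1=1.760 < 5.913 ≤ a1+a2=6.784 → R2 fires; G=9 X=1 Y=11
Draw 5: a1=0.990, a2=2.826, a3=16.533, a0=20.349; τ=−ln(0.6113)/20.349=0.024 → t=0.172; u2·a0=0.4299·20.349=8.748; a1+a2=3.816 < 8.748 ≤ a1+…+a3=20.349 → R3 fires; G=9 X=2 Y=10
Draw 6: a1=1.980, a2=5.652, a3=15.030, a0=22.662; τ=−ln(0.4806)/22.662=0.032 → t=0.204; u2·a0=0.7813·22.662=17.706; a1+a2=7.632 < 17.706 ≤ a1+…+a3=22.662 → R3 fires; G=9 X=3 Y=9
Draw 7: a1=2.970, a2=8.478, a3=13.527, a0=24.975; τ=−ln(0.3777)/24.975=0.039 → t=0.243 > T=0.22: stop.
Read off Y at T=0.22: 9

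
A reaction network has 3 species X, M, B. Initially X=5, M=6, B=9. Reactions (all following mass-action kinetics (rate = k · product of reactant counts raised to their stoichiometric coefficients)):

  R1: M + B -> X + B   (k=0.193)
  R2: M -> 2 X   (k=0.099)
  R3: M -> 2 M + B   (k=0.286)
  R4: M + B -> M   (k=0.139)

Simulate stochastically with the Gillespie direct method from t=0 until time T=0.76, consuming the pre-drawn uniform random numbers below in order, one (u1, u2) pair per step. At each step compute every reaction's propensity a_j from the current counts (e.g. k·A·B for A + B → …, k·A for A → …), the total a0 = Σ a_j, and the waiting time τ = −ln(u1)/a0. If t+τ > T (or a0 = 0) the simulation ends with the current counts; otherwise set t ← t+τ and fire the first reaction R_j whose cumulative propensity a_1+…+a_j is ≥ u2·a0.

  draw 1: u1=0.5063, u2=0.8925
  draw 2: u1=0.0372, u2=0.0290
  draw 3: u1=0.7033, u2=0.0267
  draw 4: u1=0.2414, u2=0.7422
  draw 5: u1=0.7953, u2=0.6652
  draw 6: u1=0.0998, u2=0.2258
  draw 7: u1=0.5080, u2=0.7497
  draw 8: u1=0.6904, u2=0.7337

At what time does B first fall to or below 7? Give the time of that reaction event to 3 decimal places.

Threshold first reached at t = 0.354

t=0.000: X=5 M=6 B=9
Draw 1: a1=10.422, a2=0.594, a3=1.716, a4=7.506, a0=20.238; τ=−ln(0.5063)/20.238=0.034 → t=0.034; u2·a0=0.8925·20.238=18.062; a1+…+a3=12.732 < 18.062 ≤ a1+…+a4=20.238 → R4 fires; X=5 M=6 B=8
Draw 2: a1=9.264, a2=0.594, a3=1.716, a4=6.672, a0=18.246; τ=−ln(0.0372)/18.246=0.180 → t=0.214; u2·a0=0.0290·18.246=0.529 ≤ a1=9.264 → R1 fires; X=6 M=5 B=8
Draw 3: a1=7.720, a2=0.495, a3=1.430, a4=5.560, a0=15.205; τ=−ln(0.7033)/15.205=0.023 → t=0.237; u2·a0=0.0267·15.205=0.406 ≤ a1=7.720 → R1 fires; X=7 M=4 B=8
Draw 4: a1=6.176, a2=0.396, a3=1.144, a4=4.448, a0=12.164; τ=−ln(0.2414)/12.164=0.117 → t=0.354; u2·a0=0.7422·12.164=9.028; a1+…+a3=7.716 < 9.028 ≤ a1+…+a4=12.164 → R4 fires; X=7 M=4 B=7
Draw 5: a1=5.404, a2=0.396, a3=1.144, a4=3.892, a0=10.836; τ=−ln(0.7953)/10.836=0.021 → t=0.375; u2·a0=0.6652·10.836=7.208; a1+…+a3=6.944 < 7.208 ≤ a1+…+a4=10.836 → R4 fires; X=7 M=4 B=6
Draw 6: a1=4.632, a2=0.396, a3=1.144, a4=3.336, a0=9.508; τ=−ln(0.0998)/9.508=0.242 → t=0.618; u2·a0=0.2258·9.508=2.147 ≤ a1=4.632 → R1 fires; X=8 M=3 B=6
Draw 7: a1=3.474, a2=0.297, a3=0.858, a4=2.502, a0=7.131; τ=−ln(0.5080)/7.131=0.095 → t=0.713; u2·a0=0.7497·7.131=5.346; a1+…+a3=4.629 < 5.346 ≤ a1+…+a4=7.131 → R4 fires; X=8 M=3 B=5
Draw 8: a1=2.895, a2=0.297, a3=0.858, a4=2.085, a0=6.135; τ=−ln(0.6904)/6.135=0.060 → t=0.773 > T=0.76: stop.
B first becomes ≤ 7 when it reaches 7 at the event at t=0.354.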